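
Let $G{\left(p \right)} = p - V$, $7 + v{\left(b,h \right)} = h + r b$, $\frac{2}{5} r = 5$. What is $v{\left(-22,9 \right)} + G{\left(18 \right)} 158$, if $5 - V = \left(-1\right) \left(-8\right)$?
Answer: $3045$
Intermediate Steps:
$r = \frac{25}{2}$ ($r = \frac{5}{2} \cdot 5 = \frac{25}{2} \approx 12.5$)
$v{\left(b,h \right)} = -7 + h + \frac{25 b}{2}$ ($v{\left(b,h \right)} = -7 + \left(h + \frac{25 b}{2}\right) = -7 + h + \frac{25 b}{2}$)
$V = -3$ ($V = 5 - \left(-1\right) \left(-8\right) = 5 - 8 = -3$)
$G{\left(p \right)} = 3 + p$ ($G{\left(p \right)} = p - -3 = p + 3 = 3 + p$)
$v{\left(-22,9 \right)} + G{\left(18 \right)} 158 = \left(-7 + 9 + \frac{25}{2} \left(-22\right)\right) + \left(3 + 18\right) 158 = \left(-7 + 9 - 275\right) + 21 \cdot 158 = -273 + 3318 = 3045$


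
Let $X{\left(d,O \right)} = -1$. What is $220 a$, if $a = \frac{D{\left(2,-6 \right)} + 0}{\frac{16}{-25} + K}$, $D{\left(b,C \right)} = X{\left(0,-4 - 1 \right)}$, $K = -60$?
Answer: $\frac{1375}{379} \approx 3.628$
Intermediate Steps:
$D{\left(b,C \right)} = -1$
$a = \frac{25}{1516}$ ($a = \frac{-1 + 0}{\frac{16}{-25} - 60} = - \frac{1}{16 \left(- \frac{1}{25}\right) - 60} = - \frac{1}{- \frac{16}{25} - 60} = - \frac{1}{- \frac{1516}{25}} = \left(-1\right) \left(- \frac{25}{1516}\right) = \frac{25}{1516} \approx 0.016491$)
$220 a = 220 \cdot \frac{25}{1516} = \frac{1375}{379}$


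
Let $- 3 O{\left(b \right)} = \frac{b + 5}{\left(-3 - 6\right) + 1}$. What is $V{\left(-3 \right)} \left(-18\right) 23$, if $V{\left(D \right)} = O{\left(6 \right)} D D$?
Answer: $- \frac{6831}{4} \approx -1707.8$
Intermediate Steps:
$O{\left(b \right)} = \frac{5}{24} + \frac{b}{24}$ ($O{\left(b \right)} = - \frac{\left(b + 5\right) \frac{1}{\left(-3 - 6\right) + 1}}{3} = - \frac{\left(5 + b\right) \frac{1}{\left(-3 - 6\right) + 1}}{3} = - \frac{\left(5 + b\right) \frac{1}{-9 + 1}}{3} = - \frac{\left(5 + b\right) \frac{1}{-8}}{3} = - \frac{\left(5 + b\right) \left(- \frac{1}{8}\right)}{3} = - \frac{- \frac{5}{8} - \frac{b}{8}}{3} = \frac{5}{24} + \frac{b}{24}$)
$V{\left(D \right)} = \frac{11 D^{2}}{24}$ ($V{\left(D \right)} = \left(\frac{5}{24} + \frac{1}{24} \cdot 6\right) D D = \left(\frac{5}{24} + \frac{1}{4}\right) D D = \frac{11 D}{24} D = \frac{11 D^{2}}{24}$)
$V{\left(-3 \right)} \left(-18\right) 23 = \frac{11 \left(-3\right)^{2}}{24} \left(-18\right) 23 = \frac{11}{24} \cdot 9 \left(-18\right) 23 = \frac{33}{8} \left(-18\right) 23 = \left(- \frac{297}{4}\right) 23 = - \frac{6831}{4}$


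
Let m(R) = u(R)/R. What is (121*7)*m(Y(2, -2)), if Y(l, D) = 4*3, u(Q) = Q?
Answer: 847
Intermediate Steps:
Y(l, D) = 12
m(R) = 1 (m(R) = R/R = 1)
(121*7)*m(Y(2, -2)) = (121*7)*1 = 847*1 = 847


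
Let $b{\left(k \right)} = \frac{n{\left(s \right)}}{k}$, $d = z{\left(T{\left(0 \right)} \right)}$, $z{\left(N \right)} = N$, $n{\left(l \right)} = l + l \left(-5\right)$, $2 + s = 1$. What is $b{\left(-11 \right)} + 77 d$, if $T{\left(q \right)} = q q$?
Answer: $- \frac{4}{11} \approx -0.36364$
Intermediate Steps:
$s = -1$ ($s = -2 + 1 = -1$)
$T{\left(q \right)} = q^{2}$
$n{\left(l \right)} = - 4 l$ ($n{\left(l \right)} = l - 5 l = - 4 l$)
$d = 0$ ($d = 0^{2} = 0$)
$b{\left(k \right)} = \frac{4}{k}$ ($b{\left(k \right)} = \frac{\left(-4\right) \left(-1\right)}{k} = \frac{4}{k}$)
$b{\left(-11 \right)} + 77 d = \frac{4}{-11} + 77 \cdot 0 = 4 \left(- \frac{1}{11}\right) + 0 = - \frac{4}{11} + 0 = - \frac{4}{11}$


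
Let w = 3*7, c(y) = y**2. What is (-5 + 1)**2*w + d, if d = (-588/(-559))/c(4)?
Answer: 751443/2236 ≈ 336.07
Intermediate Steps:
w = 21
d = 147/2236 (d = (-588/(-559))/(4**2) = -588*(-1/559)/16 = (588/559)*(1/16) = 147/2236 ≈ 0.065742)
(-5 + 1)**2*w + d = (-5 + 1)**2*21 + 147/2236 = (-4)**2*21 + 147/2236 = 16*21 + 147/2236 = 336 + 147/2236 = 751443/2236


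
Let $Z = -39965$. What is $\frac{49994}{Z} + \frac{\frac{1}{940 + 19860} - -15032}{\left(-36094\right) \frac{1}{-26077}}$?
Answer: $\frac{65162466700981301}{6000786313600} \approx 10859.0$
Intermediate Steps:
$\frac{49994}{Z} + \frac{\frac{1}{940 + 19860} - -15032}{\left(-36094\right) \frac{1}{-26077}} = \frac{49994}{-39965} + \frac{\frac{1}{940 + 19860} - -15032}{\left(-36094\right) \frac{1}{-26077}} = 49994 \left(- \frac{1}{39965}\right) + \frac{\frac{1}{20800} + 15032}{\left(-36094\right) \left(- \frac{1}{26077}\right)} = - \frac{49994}{39965} + \frac{\frac{1}{20800} + 15032}{\frac{36094}{26077}} = - \frac{49994}{39965} + \frac{312665601}{20800} \cdot \frac{26077}{36094} = - \frac{49994}{39965} + \frac{8153380877277}{750755200} = \frac{65162466700981301}{6000786313600}$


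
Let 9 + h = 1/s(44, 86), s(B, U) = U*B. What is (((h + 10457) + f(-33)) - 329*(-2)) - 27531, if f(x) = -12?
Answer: -62197607/3784 ≈ -16437.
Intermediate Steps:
s(B, U) = B*U
h = -34055/3784 (h = -9 + 1/(44*86) = -9 + 1/3784 = -34055/3784 ≈ -8.9997)
(((h + 10457) + f(-33)) - 329*(-2)) - 27531 = (((-34055/3784 + 10457) - 12) - 329*(-2)) - 27531 = ((39535233/3784 - 12) + 658) - 27531 = (39489825/3784 + 658) - 27531 = 41979697/3784 - 27531 = -62197607/3784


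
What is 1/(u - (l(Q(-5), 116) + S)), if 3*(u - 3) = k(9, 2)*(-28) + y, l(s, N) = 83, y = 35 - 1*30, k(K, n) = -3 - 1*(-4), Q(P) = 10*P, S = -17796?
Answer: 3/53125 ≈ 5.6471e-5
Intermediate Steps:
k(K, n) = 1 (k(K, n) = -3 + 4 = 1)
y = 5 (y = 35 - 30 = 5)
u = -14/3 (u = 3 + (1*(-28) + 5)/3 = 3 + (-28 + 5)/3 = 3 + (1/3)*(-23) = 3 - 23/3 = -14/3 ≈ -4.6667)
1/(u - (l(Q(-5), 116) + S)) = 1/(-14/3 - (83 - 17796)) = 1/(-14/3 - 1*(-17713)) = 1/(-14/3 + 17713) = 1/(53125/3) = 3/53125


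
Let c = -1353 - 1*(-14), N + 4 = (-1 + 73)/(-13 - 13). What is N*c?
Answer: 9064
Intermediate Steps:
N = -88/13 (N = -4 + (-1 + 73)/(-13 - 13) = -4 + 72/(-26) = -4 + 72*(-1/26) = -4 - 36/13 = -88/13 ≈ -6.7692)
c = -1339 (c = -1353 + 14 = -1339)
N*c = -88/13*(-1339) = 9064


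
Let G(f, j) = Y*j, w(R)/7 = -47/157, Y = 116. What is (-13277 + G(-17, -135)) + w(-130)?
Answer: -4543438/157 ≈ -28939.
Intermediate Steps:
w(R) = -329/157 (w(R) = 7*(-47/157) = -329/157)
G(f, j) = 116*j
(-13277 + G(-17, -135)) + w(-130) = (-13277 + 116*(-135)) - 329/157 = (-13277 - 15660) - 329/157 = -28937 - 329/157 = -4543438/157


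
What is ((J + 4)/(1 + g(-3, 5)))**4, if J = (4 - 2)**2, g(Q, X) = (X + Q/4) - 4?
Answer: 1048576/625 ≈ 1677.7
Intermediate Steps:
g(Q, X) = -4 + X + Q/4 (g(Q, X) = (X + Q*(1/4)) - 4 = (X + Q/4) - 4 = -4 + X + Q/4)
J = 4 (J = 2**2 = 4)
((J + 4)/(1 + g(-3, 5)))**4 = ((4 + 4)/(1 + (-4 + 5 + (1/4)*(-3))))**4 = (8/(1 + (-4 + 5 - 3/4)))**4 = (8/(1 + 1/4))**4 = (8/(5/4))**4 = (8*(4/5))**4 = (32/5)**4 = 1048576/625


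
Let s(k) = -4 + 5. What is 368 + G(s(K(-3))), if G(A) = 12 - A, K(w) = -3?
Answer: 379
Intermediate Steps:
s(k) = 1
368 + G(s(K(-3))) = 368 + (12 - 1*1) = 368 + (12 - 1) = 368 + 11 = 379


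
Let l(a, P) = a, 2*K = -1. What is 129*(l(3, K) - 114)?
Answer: -14319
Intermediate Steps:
K = -1/2 (K = (1/2)*(-1) = -1/2 ≈ -0.50000)
129*(l(3, K) - 114) = 129*(3 - 114) = 129*(-111) = -14319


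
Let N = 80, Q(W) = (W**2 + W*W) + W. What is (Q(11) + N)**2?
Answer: 110889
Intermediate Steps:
Q(W) = W + 2*W**2 (Q(W) = (W**2 + W**2) + W = 2*W**2 + W = W + 2*W**2)
(Q(11) + N)**2 = (11*(1 + 2*11) + 80)**2 = (11*(1 + 22) + 80)**2 = (11*23 + 80)**2 = (253 + 80)**2 = 333**2 = 110889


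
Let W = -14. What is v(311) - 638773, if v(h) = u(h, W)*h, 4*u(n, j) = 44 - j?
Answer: -1268527/2 ≈ -6.3426e+5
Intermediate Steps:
u(n, j) = 11 - j/4 (u(n, j) = (44 - j)/4 = 11 - j/4)
v(h) = 29*h/2 (v(h) = (11 - ¼*(-14))*h = (11 + 7/2)*h = 29*h/2)
v(311) - 638773 = (29/2)*311 - 638773 = 9019/2 - 638773 = -1268527/2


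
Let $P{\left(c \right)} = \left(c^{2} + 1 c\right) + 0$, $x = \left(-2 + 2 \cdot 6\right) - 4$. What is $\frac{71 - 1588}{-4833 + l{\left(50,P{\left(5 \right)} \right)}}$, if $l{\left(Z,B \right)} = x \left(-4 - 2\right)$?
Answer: $\frac{1517}{4869} \approx 0.31156$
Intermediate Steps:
$x = 6$ ($x = \left(-2 + 12\right) - 4 = 10 - 4 = 6$)
$P{\left(c \right)} = c + c^{2}$ ($P{\left(c \right)} = \left(c^{2} + c\right) + 0 = \left(c + c^{2}\right) + 0 = c + c^{2}$)
$l{\left(Z,B \right)} = -36$ ($l{\left(Z,B \right)} = 6 \left(-4 - 2\right) = 6 \left(-6\right) = -36$)
$\frac{71 - 1588}{-4833 + l{\left(50,P{\left(5 \right)} \right)}} = \frac{71 - 1588}{-4833 - 36} = - \frac{1517}{-4869} = \left(-1517\right) \left(- \frac{1}{4869}\right) = \frac{1517}{4869}$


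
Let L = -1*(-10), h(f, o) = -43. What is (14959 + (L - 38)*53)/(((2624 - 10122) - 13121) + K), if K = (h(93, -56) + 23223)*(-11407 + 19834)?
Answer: 1925/27902463 ≈ 6.8990e-5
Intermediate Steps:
L = 10
K = 195337860 (K = (-43 + 23223)*(-11407 + 19834) = 23180*8427 = 195337860)
(14959 + (L - 38)*53)/(((2624 - 10122) - 13121) + K) = (14959 + (10 - 38)*53)/(((2624 - 10122) - 13121) + 195337860) = (14959 - 28*53)/((-7498 - 13121) + 195337860) = (14959 - 1484)/(-20619 + 195337860) = 13475/195317241 = 13475*(1/195317241) = 1925/27902463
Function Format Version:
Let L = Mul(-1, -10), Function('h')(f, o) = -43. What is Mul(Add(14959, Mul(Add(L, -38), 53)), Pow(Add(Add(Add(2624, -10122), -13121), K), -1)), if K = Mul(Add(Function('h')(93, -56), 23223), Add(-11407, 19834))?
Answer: Rational(1925, 27902463) ≈ 6.8990e-5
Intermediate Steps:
L = 10
K = 195337860 (K = Mul(Add(-43, 23223), Add(-11407, 19834)) = Mul(23180, 8427) = 195337860)
Mul(Add(14959, Mul(Add(L, -38), 53)), Pow(Add(Add(Add(2624, -10122), -13121), K), -1)) = Mul(Add(14959, Mul(Add(10, -38), 53)), Pow(Add(Add(Add(2624, -10122), -13121), 195337860), -1)) = Mul(Add(14959, Mul(-28, 53)), Pow(Add(Add(-7498, -13121), 195337860), -1)) = Mul(Add(14959, -1484), Pow(Add(-20619, 195337860), -1)) = Mul(13475, Pow(195317241, -1)) = Mul(13475, Rational(1, 195317241)) = Rational(1925, 27902463)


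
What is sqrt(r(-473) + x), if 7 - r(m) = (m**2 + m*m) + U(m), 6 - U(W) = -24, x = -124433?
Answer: 3*I*sqrt(63546) ≈ 756.25*I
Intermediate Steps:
U(W) = 30 (U(W) = 6 - 1*(-24) = 6 + 24 = 30)
r(m) = -23 - 2*m**2 (r(m) = 7 - ((m**2 + m*m) + 30) = 7 - ((m**2 + m**2) + 30) = 7 - (2*m**2 + 30) = 7 - (30 + 2*m**2) = 7 + (-30 - 2*m**2) = -23 - 2*m**2)
sqrt(r(-473) + x) = sqrt((-23 - 2*(-473)**2) - 124433) = sqrt((-23 - 2*223729) - 124433) = sqrt((-23 - 447458) - 124433) = sqrt(-447481 - 124433) = sqrt(-571914) = 3*I*sqrt(63546)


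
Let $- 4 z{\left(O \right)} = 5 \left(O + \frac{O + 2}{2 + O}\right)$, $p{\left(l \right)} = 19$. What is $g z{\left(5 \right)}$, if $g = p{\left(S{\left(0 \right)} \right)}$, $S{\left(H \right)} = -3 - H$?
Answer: $- \frac{285}{2} \approx -142.5$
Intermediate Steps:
$g = 19$
$z{\left(O \right)} = - \frac{5}{4} - \frac{5 O}{4}$ ($z{\left(O \right)} = - \frac{5 \left(O + \frac{O + 2}{2 + O}\right)}{4} = - \frac{5 \left(O + \frac{2 + O}{2 + O}\right)}{4} = - \frac{5 \left(O + 1\right)}{4} = - \frac{5 \left(1 + O\right)}{4} = - \frac{5 + 5 O}{4} = - \frac{5}{4} - \frac{5 O}{4}$)
$g z{\left(5 \right)} = 19 \left(- \frac{5}{4} - \frac{25}{4}\right) = 19 \left(- \frac{15}{2}\right) = - \frac{285}{2}$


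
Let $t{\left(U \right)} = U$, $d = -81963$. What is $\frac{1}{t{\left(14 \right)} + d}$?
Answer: $- \frac{1}{81949} \approx -1.2203 \cdot 10^{-5}$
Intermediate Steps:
$\frac{1}{t{\left(14 \right)} + d} = \frac{1}{14 - 81963} = \frac{1}{-81949} = - \frac{1}{81949}$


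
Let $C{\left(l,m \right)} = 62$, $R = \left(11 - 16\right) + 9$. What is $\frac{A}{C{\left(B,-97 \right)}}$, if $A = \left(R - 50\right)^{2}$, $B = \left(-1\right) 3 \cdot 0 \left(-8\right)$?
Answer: $\frac{1058}{31} \approx 34.129$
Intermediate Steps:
$R = 4$ ($R = -5 + 9 = 4$)
$B = 0$ ($B = \left(-3\right) 0 \left(-8\right) = 0 \left(-8\right) = 0$)
$A = 2116$ ($A = \left(4 - 50\right)^{2} = \left(-46\right)^{2} = 2116$)
$\frac{A}{C{\left(B,-97 \right)}} = \frac{2116}{62} = 2116 \cdot \frac{1}{62} = \frac{1058}{31}$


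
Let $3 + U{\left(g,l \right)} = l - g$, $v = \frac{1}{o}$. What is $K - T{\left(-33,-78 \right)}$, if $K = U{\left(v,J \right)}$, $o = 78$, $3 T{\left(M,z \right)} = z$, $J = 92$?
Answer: $\frac{8969}{78} \approx 114.99$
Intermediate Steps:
$T{\left(M,z \right)} = \frac{z}{3}$
$v = \frac{1}{78} \approx 0.012821$
$U{\left(g,l \right)} = -3 + l - g$ ($U{\left(g,l \right)} = -3 - \left(g - l\right) = -3 + l - g$)
$K = \frac{6941}{78}$ ($K = -3 + 92 - \frac{1}{78} = \frac{6941}{78} \approx 88.987$)
$K - T{\left(-33,-78 \right)} = \frac{6941}{78} - \frac{1}{3} \left(-78\right) = \frac{6941}{78} - -26 = \frac{6941}{78} + 26 = \frac{8969}{78}$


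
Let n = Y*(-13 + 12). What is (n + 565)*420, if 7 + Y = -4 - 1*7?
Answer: 244860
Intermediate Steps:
Y = -18 (Y = -7 + (-4 - 1*7) = -7 + (-4 - 7) = -7 - 11 = -18)
n = 18 (n = -18*(-13 + 12) = -18*(-1) = 18)
(n + 565)*420 = (18 + 565)*420 = 583*420 = 244860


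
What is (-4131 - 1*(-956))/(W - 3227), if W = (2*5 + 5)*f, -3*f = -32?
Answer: 3175/3067 ≈ 1.0352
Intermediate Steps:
f = 32/3 (f = -⅓*(-32) = 32/3 ≈ 10.667)
W = 160 (W = (2*5 + 5)*(32/3) = (10 + 5)*(32/3) = 15*(32/3) = 160)
(-4131 - 1*(-956))/(W - 3227) = (-4131 - 1*(-956))/(160 - 3227) = (-4131 + 956)/(-3067) = -3175*(-1/3067) = 3175/3067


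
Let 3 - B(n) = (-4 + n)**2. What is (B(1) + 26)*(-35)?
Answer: -700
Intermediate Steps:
B(n) = 3 - (-4 + n)**2
(B(1) + 26)*(-35) = ((3 - (-4 + 1)**2) + 26)*(-35) = ((3 - 1*(-3)**2) + 26)*(-35) = ((3 - 1*9) + 26)*(-35) = ((3 - 9) + 26)*(-35) = (-6 + 26)*(-35) = 20*(-35) = -700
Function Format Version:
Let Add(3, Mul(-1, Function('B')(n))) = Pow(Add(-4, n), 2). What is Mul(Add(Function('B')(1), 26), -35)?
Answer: -700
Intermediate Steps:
Function('B')(n) = Add(3, Mul(-1, Pow(Add(-4, n), 2)))
Mul(Add(Function('B')(1), 26), -35) = Mul(Add(Add(3, Mul(-1, Pow(Add(-4, 1), 2))), 26), -35) = Mul(Add(Add(3, Mul(-1, Pow(-3, 2))), 26), -35) = Mul(Add(Add(3, Mul(-1, 9)), 26), -35) = Mul(Add(Add(3, -9), 26), -35) = Mul(Add(-6, 26), -35) = Mul(20, -35) = -700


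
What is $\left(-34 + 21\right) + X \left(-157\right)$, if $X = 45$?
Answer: $-7078$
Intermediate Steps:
$\left(-34 + 21\right) + X \left(-157\right) = \left(-34 + 21\right) + 45 \left(-157\right) = -13 - 7065 = -7078$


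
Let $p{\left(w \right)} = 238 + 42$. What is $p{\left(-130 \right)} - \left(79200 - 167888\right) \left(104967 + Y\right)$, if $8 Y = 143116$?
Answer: $10895897552$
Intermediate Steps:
$Y = \frac{35779}{2}$ ($Y = \frac{1}{8} \cdot 143116 = \frac{35779}{2} \approx 17890.0$)
$p{\left(w \right)} = 280$
$p{\left(-130 \right)} - \left(79200 - 167888\right) \left(104967 + Y\right) = 280 - \left(79200 - 167888\right) \left(104967 + \frac{35779}{2}\right) = 280 - \left(-88688\right) \frac{245713}{2} = 280 - -10895897272 = 280 + 10895897272 = 10895897552$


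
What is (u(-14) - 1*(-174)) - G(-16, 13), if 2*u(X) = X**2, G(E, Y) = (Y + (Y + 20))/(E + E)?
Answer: 4375/16 ≈ 273.44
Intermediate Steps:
G(E, Y) = (20 + 2*Y)/(2*E) (G(E, Y) = (Y + (20 + Y))/((2*E)) = (20 + 2*Y)*(1/(2*E)) = (20 + 2*Y)/(2*E))
u(X) = X**2/2
(u(-14) - 1*(-174)) - G(-16, 13) = ((1/2)*(-14)**2 - 1*(-174)) - (10 + 13)/(-16) = ((1/2)*196 + 174) - (-1)*23/16 = (98 + 174) - 1*(-23/16) = 272 + 23/16 = 4375/16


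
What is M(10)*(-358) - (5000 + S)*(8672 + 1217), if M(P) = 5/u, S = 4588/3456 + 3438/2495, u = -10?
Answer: -106644886329413/2155680 ≈ -4.9472e+7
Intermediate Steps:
S = 5832197/2155680 (S = 4588*(1/3456) + 3438*(1/2495) = 1147/864 + 3438/2495 = 5832197/2155680 ≈ 2.7055)
M(P) = -½ (M(P) = 5/(-10) = 5*(-⅒) = -½)
M(10)*(-358) - (5000 + S)*(8672 + 1217) = -½*(-358) - (5000 + 5832197/2155680)*(8672 + 1217) = 179 - 10784232197*9889/2155680 = 179 - 1*106645272196133/2155680 = 179 - 106645272196133/2155680 = -106644886329413/2155680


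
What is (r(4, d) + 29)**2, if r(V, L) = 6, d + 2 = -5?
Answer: 1225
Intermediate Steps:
d = -7 (d = -2 - 5 = -7)
(r(4, d) + 29)**2 = (6 + 29)**2 = 35**2 = 1225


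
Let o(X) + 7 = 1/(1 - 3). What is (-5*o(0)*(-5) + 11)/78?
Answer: -353/156 ≈ -2.2628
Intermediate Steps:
o(X) = -15/2 (o(X) = -7 + 1/(1 - 3) = -7 + 1/(-2) = -7 - ½ = -15/2)
(-5*o(0)*(-5) + 11)/78 = (-5*(-15/2)*(-5) + 11)/78 = ((75/2)*(-5) + 11)/78 = (-375/2 + 11)/78 = (1/78)*(-353/2) = -353/156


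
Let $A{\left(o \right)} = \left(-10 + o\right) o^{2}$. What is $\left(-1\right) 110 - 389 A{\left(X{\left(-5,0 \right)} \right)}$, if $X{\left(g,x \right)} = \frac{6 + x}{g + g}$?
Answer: $\frac{171803}{125} \approx 1374.4$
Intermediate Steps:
$X{\left(g,x \right)} = \frac{6 + x}{2 g}$
$A{\left(o \right)} = o^{2} \left(-10 + o\right)$
$\left(-1\right) 110 - 389 A{\left(X{\left(-5,0 \right)} \right)} = \left(-1\right) 110 - 389 \left(\frac{6 + 0}{2 \left(-5\right)}\right)^{2} \left(-10 + \frac{6 + 0}{2 \left(-5\right)}\right) = -110 - 389 \left(\frac{1}{2} \left(- \frac{1}{5}\right) 6\right)^{2} \left(-10 + \frac{1}{2} \left(- \frac{1}{5}\right) 6\right) = -110 - 389 \left(- \frac{3}{5}\right)^{2} \left(-10 - \frac{3}{5}\right) = -110 - 389 \cdot \frac{9}{25} \left(- \frac{53}{5}\right) = -110 - - \frac{185553}{125} = -110 + \frac{185553}{125} = \frac{171803}{125}$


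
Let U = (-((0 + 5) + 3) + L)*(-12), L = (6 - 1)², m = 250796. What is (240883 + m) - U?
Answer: 491883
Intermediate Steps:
L = 25 (L = 5² = 25)
U = -204 (U = (-((0 + 5) + 3) + 25)*(-12) = (-(5 + 3) + 25)*(-12) = (-1*8 + 25)*(-12) = (-8 + 25)*(-12) = 17*(-12) = -204)
(240883 + m) - U = (240883 + 250796) - 1*(-204) = 491679 + 204 = 491883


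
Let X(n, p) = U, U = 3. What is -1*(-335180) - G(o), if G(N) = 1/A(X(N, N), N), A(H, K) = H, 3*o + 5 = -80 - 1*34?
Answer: 1005539/3 ≈ 3.3518e+5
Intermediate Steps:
o = -119/3 (o = -5/3 + (-80 - 1*34)/3 = -5/3 + (-80 - 34)/3 = -5/3 + (1/3)*(-114) = -5/3 - 38 = -119/3 ≈ -39.667)
X(n, p) = 3
G(N) = 1/3
-1*(-335180) - G(o) = -1*(-335180) - 1*1/3 = 335180 - 1/3 = 1005539/3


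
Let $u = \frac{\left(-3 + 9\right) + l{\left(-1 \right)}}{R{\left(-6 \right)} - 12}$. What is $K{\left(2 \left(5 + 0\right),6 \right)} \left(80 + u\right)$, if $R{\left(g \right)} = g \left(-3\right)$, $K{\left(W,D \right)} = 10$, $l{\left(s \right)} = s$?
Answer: $\frac{2425}{3} \approx 808.33$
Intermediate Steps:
$R{\left(g \right)} = - 3 g$
$u = \frac{5}{6}$ ($u = \frac{\left(-3 + 9\right) - 1}{\left(-3\right) \left(-6\right) - 12} = \frac{6 - 1}{18 - 12} = \frac{5}{6} \approx 0.83333$)
$K{\left(2 \left(5 + 0\right),6 \right)} \left(80 + u\right) = 10 \left(80 + \frac{5}{6}\right) = 10 \cdot \frac{485}{6} = \frac{2425}{3}$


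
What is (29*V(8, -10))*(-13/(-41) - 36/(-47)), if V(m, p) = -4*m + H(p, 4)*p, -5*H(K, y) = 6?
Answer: -1210460/1927 ≈ -628.16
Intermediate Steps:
H(K, y) = -6/5 (H(K, y) = -⅕*6 = -6/5)
V(m, p) = -4*m - 6*p/5
(29*V(8, -10))*(-13/(-41) - 36/(-47)) = (29*(-4*8 - 6/5*(-10)))*(-13/(-41) - 36/(-47)) = (29*(-32 + 12))*(-13*(-1/41) - 36*(-1/47)) = (29*(-20))*(13/41 + 36/47) = -580*2087/1927 = -1210460/1927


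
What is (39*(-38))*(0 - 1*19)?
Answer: 28158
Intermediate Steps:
(39*(-38))*(0 - 1*19) = -1482*(0 - 19) = -1482*(-19) = 28158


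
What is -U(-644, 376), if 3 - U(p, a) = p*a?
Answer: -242147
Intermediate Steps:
U(p, a) = 3 - a*p (U(p, a) = 3 - p*a = 3 - a*p)
-U(-644, 376) = -(3 - 1*376*(-644)) = -(3 + 242144) = -1*242147 = -242147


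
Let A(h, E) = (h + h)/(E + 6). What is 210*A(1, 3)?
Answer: 140/3 ≈ 46.667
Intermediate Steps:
A(h, E) = 2*h/(6 + E) (A(h, E) = (2*h)/(6 + E) = 2*h/(6 + E))
210*A(1, 3) = 210*(2*1/(6 + 3)) = 210*(2*1/9) = 210*(2*1*(1/9)) = 210*(2/9) = 140/3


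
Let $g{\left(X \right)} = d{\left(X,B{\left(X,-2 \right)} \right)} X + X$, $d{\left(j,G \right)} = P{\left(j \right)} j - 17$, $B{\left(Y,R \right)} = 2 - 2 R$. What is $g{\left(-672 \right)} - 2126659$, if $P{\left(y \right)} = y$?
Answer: $-305580355$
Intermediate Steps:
$B{\left(Y,R \right)} = 2 - 2 R$
$d{\left(j,G \right)} = -17 + j^{2}$ ($d{\left(j,G \right)} = j j - 17 = j^{2} - 17 = -17 + j^{2}$)
$g{\left(X \right)} = X + X \left(-17 + X^{2}\right)$ ($g{\left(X \right)} = \left(-17 + X^{2}\right) X + X = X \left(-17 + X^{2}\right) + X = X + X \left(-17 + X^{2}\right)$)
$g{\left(-672 \right)} - 2126659 = - 672 \left(-16 + \left(-672\right)^{2}\right) - 2126659 = - 672 \left(-16 + 451584\right) - 2126659 = \left(-672\right) 451568 - 2126659 = -303453696 - 2126659 = -305580355$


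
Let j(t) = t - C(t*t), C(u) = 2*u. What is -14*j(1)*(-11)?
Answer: -154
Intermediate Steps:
j(t) = t - 2*t² (j(t) = t - 2*t*t = t - 2*t²)
-14*j(1)*(-11) = -14*(1 - 2*1)*(-11) = -14*(1 - 2)*(-11) = -14*(-1)*(-11) = 14*(-11) = -154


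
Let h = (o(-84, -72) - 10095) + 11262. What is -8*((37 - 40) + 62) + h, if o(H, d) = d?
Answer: 623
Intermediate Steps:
h = 1095 (h = (-72 - 10095) + 11262 = -10167 + 11262 = 1095)
-8*((37 - 40) + 62) + h = -8*((37 - 40) + 62) + 1095 = -8*(-3 + 62) + 1095 = -8*59 + 1095 = -472 + 1095 = 623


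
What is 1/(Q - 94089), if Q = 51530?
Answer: -1/42559 ≈ -2.3497e-5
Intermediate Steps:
1/(Q - 94089) = 1/(51530 - 94089) = 1/(-42559) = -1/42559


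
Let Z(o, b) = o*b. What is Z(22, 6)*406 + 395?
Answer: 53987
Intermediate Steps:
Z(o, b) = b*o
Z(22, 6)*406 + 395 = (6*22)*406 + 395 = 132*406 + 395 = 53592 + 395 = 53987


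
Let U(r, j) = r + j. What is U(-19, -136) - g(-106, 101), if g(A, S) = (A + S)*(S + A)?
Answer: -180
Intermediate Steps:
U(r, j) = j + r
g(A, S) = (A + S)**2 (g(A, S) = (A + S)*(A + S) = (A + S)**2)
U(-19, -136) - g(-106, 101) = (-136 - 19) - (-106 + 101)**2 = -155 - 1*(-5)**2 = -155 - 1*25 = -155 - 25 = -180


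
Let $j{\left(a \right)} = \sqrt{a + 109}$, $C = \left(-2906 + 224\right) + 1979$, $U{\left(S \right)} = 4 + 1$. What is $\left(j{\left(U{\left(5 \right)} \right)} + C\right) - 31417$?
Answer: $-32120 + \sqrt{114} \approx -32109.0$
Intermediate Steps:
$U{\left(S \right)} = 5$
$C = -703$ ($C = -2682 + 1979 = -703$)
$j{\left(a \right)} = \sqrt{109 + a}$
$\left(j{\left(U{\left(5 \right)} \right)} + C\right) - 31417 = \left(\sqrt{109 + 5} - 703\right) - 31417 = \left(\sqrt{114} - 703\right) - 31417 = \left(-703 + \sqrt{114}\right) - 31417 = -32120 + \sqrt{114}$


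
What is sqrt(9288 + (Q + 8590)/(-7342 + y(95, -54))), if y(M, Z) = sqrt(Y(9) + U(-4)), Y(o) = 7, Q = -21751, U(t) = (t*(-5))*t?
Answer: sqrt(3)*sqrt((22735219 - 3096*I*sqrt(73))/(7342 - I*sqrt(73))) ≈ 96.384 + 1.0822e-5*I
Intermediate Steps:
U(t) = -5*t**2 (U(t) = (-5*t)*t = -5*t**2)
y(M, Z) = I*sqrt(73) (y(M, Z) = sqrt(7 - 5*(-4)**2) = sqrt(7 - 5*16) = sqrt(7 - 80) = sqrt(-73) = I*sqrt(73))
sqrt(9288 + (Q + 8590)/(-7342 + y(95, -54))) = sqrt(9288 + (-21751 + 8590)/(-7342 + I*sqrt(73))) = sqrt(9288 - 13161/(-7342 + I*sqrt(73)))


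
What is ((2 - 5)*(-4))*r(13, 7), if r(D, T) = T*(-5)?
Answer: -420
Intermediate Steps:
r(D, T) = -5*T
((2 - 5)*(-4))*r(13, 7) = ((2 - 5)*(-4))*(-5*7) = -3*(-4)*(-35) = 12*(-35) = -420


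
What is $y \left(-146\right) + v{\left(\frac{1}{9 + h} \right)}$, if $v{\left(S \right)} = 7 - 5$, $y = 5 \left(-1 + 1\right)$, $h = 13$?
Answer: $2$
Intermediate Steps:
$y = 0$ ($y = 5 \cdot 0 = 0$)
$v{\left(S \right)} = 2$ ($v{\left(S \right)} = 7 - 5 = 2$)
$y \left(-146\right) + v{\left(\frac{1}{9 + h} \right)} = 0 \left(-146\right) + 2 = 0 + 2 = 2$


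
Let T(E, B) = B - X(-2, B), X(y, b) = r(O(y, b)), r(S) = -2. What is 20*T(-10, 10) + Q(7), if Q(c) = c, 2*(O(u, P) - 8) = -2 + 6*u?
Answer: 247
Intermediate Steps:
O(u, P) = 7 + 3*u (O(u, P) = 8 + (-2 + 6*u)/2 = 8 + (-1 + 3*u) = 7 + 3*u)
X(y, b) = -2
T(E, B) = 2 + B (T(E, B) = B - 1*(-2) = B + 2 = 2 + B)
20*T(-10, 10) + Q(7) = 20*(2 + 10) + 7 = 20*12 + 7 = 240 + 7 = 247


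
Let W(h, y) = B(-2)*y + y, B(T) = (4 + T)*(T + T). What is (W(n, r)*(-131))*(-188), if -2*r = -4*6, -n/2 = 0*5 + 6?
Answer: -2068752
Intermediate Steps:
B(T) = 2*T*(4 + T) (B(T) = (4 + T)*(2*T) = 2*T*(4 + T))
n = -12 (n = -2*(0*5 + 6) = -2*(0 + 6) = -2*6 = -12)
r = 12 (r = -(-2)*6 = -½*(-24) = 12)
W(h, y) = -7*y (W(h, y) = (2*(-2)*(4 - 2))*y + y = (2*(-2)*2)*y + y = -8*y + y = -7*y)
(W(n, r)*(-131))*(-188) = (-7*12*(-131))*(-188) = -84*(-131)*(-188) = 11004*(-188) = -2068752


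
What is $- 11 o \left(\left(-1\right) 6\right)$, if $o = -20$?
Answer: $-1320$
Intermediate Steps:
$- 11 o \left(\left(-1\right) 6\right) = \left(-11\right) \left(-20\right) \left(\left(-1\right) 6\right) = 220 \left(-6\right) = -1320$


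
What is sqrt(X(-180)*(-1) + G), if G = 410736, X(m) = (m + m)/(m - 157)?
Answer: 2*sqrt(11661688866)/337 ≈ 640.89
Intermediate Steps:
X(m) = 2*m/(-157 + m) (X(m) = (2*m)/(-157 + m) = 2*m/(-157 + m))
sqrt(X(-180)*(-1) + G) = sqrt((2*(-180)/(-157 - 180))*(-1) + 410736) = sqrt((2*(-180)/(-337))*(-1) + 410736) = sqrt((2*(-180)*(-1/337))*(-1) + 410736) = sqrt((360/337)*(-1) + 410736) = sqrt(-360/337 + 410736) = sqrt(138417672/337) = 2*sqrt(11661688866)/337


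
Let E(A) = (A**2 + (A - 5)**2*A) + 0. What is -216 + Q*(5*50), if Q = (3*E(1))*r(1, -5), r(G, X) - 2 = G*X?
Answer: -38466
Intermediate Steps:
r(G, X) = 2 + G*X
E(A) = A**2 + A*(-5 + A)**2 (E(A) = (A**2 + (-5 + A)**2*A) + 0 = (A**2 + A*(-5 + A)**2) + 0 = A**2 + A*(-5 + A)**2)
Q = -153 (Q = (3*(1*(1 + (-5 + 1)**2)))*(2 + 1*(-5)) = (3*(1*(1 + (-4)**2)))*(2 - 5) = (3*(1*(1 + 16)))*(-3) = (3*(1*17))*(-3) = (3*17)*(-3) = 51*(-3) = -153)
-216 + Q*(5*50) = -216 - 765*50 = -216 - 153*250 = -216 - 38250 = -38466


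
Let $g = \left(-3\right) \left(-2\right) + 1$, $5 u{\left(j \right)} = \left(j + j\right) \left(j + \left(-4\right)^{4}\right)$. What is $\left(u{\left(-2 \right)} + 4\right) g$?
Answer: $- \frac{6972}{5} \approx -1394.4$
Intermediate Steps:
$u{\left(j \right)} = \frac{2 j \left(256 + j\right)}{5}$ ($u{\left(j \right)} = \frac{\left(j + j\right) \left(j + \left(-4\right)^{4}\right)}{5} = \frac{2 j \left(j + 256\right)}{5} = \frac{2 j \left(256 + j\right)}{5}$)
$g = 7$ ($g = 6 + 1 = 7$)
$\left(u{\left(-2 \right)} + 4\right) g = \left(\frac{2}{5} \left(-2\right) \left(256 - 2\right) + 4\right) 7 = \left(\frac{2}{5} \left(-2\right) 254 + 4\right) 7 = \left(- \frac{1016}{5} + 4\right) 7 = \left(- \frac{996}{5}\right) 7 = - \frac{6972}{5}$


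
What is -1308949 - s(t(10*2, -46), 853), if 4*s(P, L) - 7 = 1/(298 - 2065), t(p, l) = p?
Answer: -2312915975/1767 ≈ -1.3090e+6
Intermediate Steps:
s(P, L) = 3092/1767 (s(P, L) = 7/4 + 1/(4*(298 - 2065)) = 7/4 + (¼)/(-1767) = 7/4 + (¼)*(-1/1767) = 7/4 - 1/7068 = 3092/1767)
-1308949 - s(t(10*2, -46), 853) = -1308949 - 1*3092/1767 = -1308949 - 3092/1767 = -2312915975/1767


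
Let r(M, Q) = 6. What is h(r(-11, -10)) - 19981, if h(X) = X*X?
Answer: -19945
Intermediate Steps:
h(X) = X**2
h(r(-11, -10)) - 19981 = 6**2 - 19981 = 36 - 19981 = -19945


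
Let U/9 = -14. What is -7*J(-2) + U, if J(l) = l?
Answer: -112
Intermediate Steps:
U = -126 (U = 9*(-14) = -126)
-7*J(-2) + U = -7*(-2) - 126 = 14 - 126 = -112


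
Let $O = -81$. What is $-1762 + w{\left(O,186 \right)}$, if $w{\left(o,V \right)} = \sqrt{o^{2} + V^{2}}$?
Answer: $-1762 + 3 \sqrt{4573} \approx -1559.1$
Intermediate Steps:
$w{\left(o,V \right)} = \sqrt{V^{2} + o^{2}}$
$-1762 + w{\left(O,186 \right)} = -1762 + \sqrt{186^{2} + \left(-81\right)^{2}} = -1762 + \sqrt{34596 + 6561} = -1762 + \sqrt{41157} = -1762 + 3 \sqrt{4573}$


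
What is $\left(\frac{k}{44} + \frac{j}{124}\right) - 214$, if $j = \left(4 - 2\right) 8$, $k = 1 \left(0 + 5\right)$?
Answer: $- \frac{291565}{1364} \approx -213.76$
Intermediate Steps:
$k = 5$ ($k = 1 \cdot 5 = 5$)
$j = 16$ ($j = 2 \cdot 8 = 16$)
$\left(\frac{k}{44} + \frac{j}{124}\right) - 214 = \left(\frac{5}{44} + \frac{16}{124}\right) - 214 = \left(5 \cdot \frac{1}{44} + 16 \cdot \frac{1}{124}\right) - 214 = \left(\frac{5}{44} + \frac{4}{31}\right) - 214 = \frac{331}{1364} - 214 = - \frac{291565}{1364}$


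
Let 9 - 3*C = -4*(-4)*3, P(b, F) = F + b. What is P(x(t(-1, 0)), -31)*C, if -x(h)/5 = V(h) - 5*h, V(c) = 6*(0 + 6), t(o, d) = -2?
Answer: 3393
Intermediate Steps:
V(c) = 36 (V(c) = 6*6 = 36)
x(h) = -180 + 25*h (x(h) = -5*(36 - 5*h) = -180 + 25*h)
C = -13 (C = 3 - (-4*(-4))*3/3 = 3 - 16*3/3 = 3 - ⅓*48 = 3 - 16 = -13)
P(x(t(-1, 0)), -31)*C = (-31 + (-180 + 25*(-2)))*(-13) = (-31 + (-180 - 50))*(-13) = (-31 - 230)*(-13) = -261*(-13) = 3393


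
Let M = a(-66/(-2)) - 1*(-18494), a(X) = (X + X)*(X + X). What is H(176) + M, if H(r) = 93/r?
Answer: 4021693/176 ≈ 22851.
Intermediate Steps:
a(X) = 4*X**2 (a(X) = (2*X)*(2*X) = 4*X**2)
M = 22850 (M = 4*(-66/(-2))**2 - 1*(-18494) = 4*(-66*(-1/2))**2 + 18494 = 4*33**2 + 18494 = 4*1089 + 18494 = 4356 + 18494 = 22850)
H(176) + M = 93/176 + 22850 = 4021693/176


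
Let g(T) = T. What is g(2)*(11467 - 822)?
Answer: 21290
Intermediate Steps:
g(2)*(11467 - 822) = 2*(11467 - 822) = 2*10645 = 21290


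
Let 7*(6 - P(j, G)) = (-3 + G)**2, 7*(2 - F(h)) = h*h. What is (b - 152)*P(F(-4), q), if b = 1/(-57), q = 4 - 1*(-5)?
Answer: -17330/133 ≈ -130.30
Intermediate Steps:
q = 9 (q = 4 + 5 = 9)
b = -1/57 ≈ -0.017544
F(h) = 2 - h**2/7 (F(h) = 2 - h*h/7 = 2 - h**2/7)
P(j, G) = 6 - (-3 + G)**2/7
(b - 152)*P(F(-4), q) = (-1/57 - 152)*(6 - (-3 + 9)**2/7) = -8665*(6 - 1/7*6**2)/57 = -8665*(6 - 1/7*36)/57 = -8665*(6 - 36/7)/57 = -8665/57*6/7 = -17330/133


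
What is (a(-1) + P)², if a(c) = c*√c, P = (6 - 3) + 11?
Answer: (14 - I)² ≈ 195.0 - 28.0*I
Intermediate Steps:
P = 14 (P = 3 + 11 = 14)
a(c) = c^(3/2)
(a(-1) + P)² = ((-1)^(3/2) + 14)² = (-I + 14)² = (14 - I)²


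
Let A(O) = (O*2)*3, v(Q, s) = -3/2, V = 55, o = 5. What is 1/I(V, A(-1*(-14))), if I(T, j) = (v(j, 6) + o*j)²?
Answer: 4/700569 ≈ 5.7096e-6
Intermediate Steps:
v(Q, s) = -3/2 (v(Q, s) = -3*½ = -3/2)
A(O) = 6*O (A(O) = (2*O)*3 = 6*O)
I(T, j) = (-3/2 + 5*j)²
1/I(V, A(-1*(-14))) = 1/((-3 + 10*(6*(-1*(-14))))²/4) = 1/((-3 + 10*(6*14))²/4) = 1/((-3 + 10*84)²/4) = 1/((-3 + 840)²/4) = 1/((¼)*837²) = 1/((¼)*700569) = 1/(700569/4) = 4/700569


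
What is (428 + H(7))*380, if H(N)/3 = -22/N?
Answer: 1113400/7 ≈ 1.5906e+5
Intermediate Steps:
H(N) = -66/N (H(N) = 3*(-22/N) = -66/N)
(428 + H(7))*380 = (428 - 66/7)*380 = (2930/7)*380 = 1113400/7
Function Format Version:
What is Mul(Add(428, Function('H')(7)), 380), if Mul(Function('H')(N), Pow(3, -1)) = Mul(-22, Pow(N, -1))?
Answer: Rational(1113400, 7) ≈ 1.5906e+5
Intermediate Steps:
Function('H')(N) = Mul(-66, Pow(N, -1)) (Function('H')(N) = Mul(3, Mul(-22, Pow(N, -1))) = Mul(-66, Pow(N, -1)))
Mul(Add(428, Function('H')(7)), 380) = Mul(Add(428, Mul(-66, Pow(7, -1))), 380) = Mul(Add(428, Mul(-66, Rational(1, 7))), 380) = Mul(Add(428, Rational(-66, 7)), 380) = Mul(Rational(2930, 7), 380) = Rational(1113400, 7)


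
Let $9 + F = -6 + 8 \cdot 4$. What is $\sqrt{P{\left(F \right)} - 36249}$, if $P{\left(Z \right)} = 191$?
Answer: $11 i \sqrt{298} \approx 189.89 i$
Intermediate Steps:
$F = 17$ ($F = -9 + \left(-6 + 8 \cdot 4\right) = -9 + \left(-6 + 32\right) = -9 + 26 = 17$)
$\sqrt{P{\left(F \right)} - 36249} = \sqrt{191 - 36249} = \sqrt{-36058} = 11 i \sqrt{298}$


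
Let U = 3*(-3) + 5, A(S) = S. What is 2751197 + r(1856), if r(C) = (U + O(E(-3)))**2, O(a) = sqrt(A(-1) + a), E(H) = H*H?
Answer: 2751221 - 16*sqrt(2) ≈ 2.7512e+6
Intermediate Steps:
E(H) = H**2
O(a) = sqrt(-1 + a)
U = -4 (U = -9 + 5 = -4)
r(C) = (-4 + 2*sqrt(2))**2 (r(C) = (-4 + sqrt(-1 + (-3)**2))**2 = (-4 + sqrt(-1 + 9))**2 = (-4 + sqrt(8))**2 = (-4 + 2*sqrt(2))**2)
2751197 + r(1856) = 2751197 + (24 - 16*sqrt(2)) = 2751221 - 16*sqrt(2)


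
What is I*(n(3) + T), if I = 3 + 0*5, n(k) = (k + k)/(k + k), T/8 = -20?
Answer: -477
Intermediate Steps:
T = -160 (T = 8*(-20) = -160)
n(k) = 1 (n(k) = (2*k)/((2*k)) = (2*k)*(1/(2*k)) = 1)
I = 3 (I = 3 + 0 = 3)
I*(n(3) + T) = 3*(1 - 160) = 3*(-159) = -477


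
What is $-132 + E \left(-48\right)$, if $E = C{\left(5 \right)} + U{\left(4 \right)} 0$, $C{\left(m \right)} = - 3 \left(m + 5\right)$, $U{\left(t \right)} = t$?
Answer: $1308$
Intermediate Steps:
$C{\left(m \right)} = -15 - 3 m$ ($C{\left(m \right)} = - 3 \left(5 + m\right) = -15 - 3 m$)
$E = -30$ ($E = \left(-15 - 15\right) + 4 \cdot 0 = \left(-15 - 15\right) + 0 = -30 + 0 = -30$)
$-132 + E \left(-48\right) = -132 - -1440 = -132 + 1440 = 1308$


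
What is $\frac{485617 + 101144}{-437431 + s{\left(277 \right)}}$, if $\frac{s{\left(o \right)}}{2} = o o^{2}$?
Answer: $\frac{586761}{42070435} \approx 0.013947$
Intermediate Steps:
$s{\left(o \right)} = 2 o^{3}$ ($s{\left(o \right)} = 2 o o^{2} = 2 o^{3}$)
$\frac{485617 + 101144}{-437431 + s{\left(277 \right)}} = \frac{485617 + 101144}{-437431 + 2 \cdot 277^{3}} = \frac{586761}{-437431 + 2 \cdot 21253933} = \frac{586761}{-437431 + 42507866} = \frac{586761}{42070435}$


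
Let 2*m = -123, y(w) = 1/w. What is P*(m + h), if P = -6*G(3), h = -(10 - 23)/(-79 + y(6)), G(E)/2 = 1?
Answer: 350010/473 ≈ 739.98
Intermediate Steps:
G(E) = 2 (G(E) = 2*1 = 2)
h = -78/473 (h = -(10 - 23)/(-79 + 1/6) = -(-13)/(-79 + ⅙) = -(-13)/(-473/6) = -(-13)*(-6)/473 = -1*78/473 = -78/473 ≈ -0.16490)
m = -123/2 (m = (½)*(-123) = -123/2 ≈ -61.500)
P = -12 (P = -6*2 = -12)
P*(m + h) = -12*(-123/2 - 78/473) = -12*(-58335/946) = 350010/473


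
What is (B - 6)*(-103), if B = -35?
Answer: 4223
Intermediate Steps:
(B - 6)*(-103) = (-35 - 6)*(-103) = -41*(-103) = 4223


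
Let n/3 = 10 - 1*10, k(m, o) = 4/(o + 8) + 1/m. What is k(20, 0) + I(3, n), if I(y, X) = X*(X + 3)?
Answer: 11/20 ≈ 0.55000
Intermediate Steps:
k(m, o) = 1/m + 4/(8 + o) (k(m, o) = 4/(8 + o) + 1/m = 1/m + 4/(8 + o))
n = 0 (n = 3*(10 - 1*10) = 3*(10 - 10) = 3*0 = 0)
I(y, X) = X*(3 + X)
k(20, 0) + I(3, n) = (8 + 0 + 4*20)/(20*(8 + 0)) + 0*(3 + 0) = (1/20)*(8 + 0 + 80)/8 + 0*3 = (1/20)*(⅛)*88 + 0 = 11/20 + 0 = 11/20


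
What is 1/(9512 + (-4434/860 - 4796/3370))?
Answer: 144910/1377430563 ≈ 0.00010520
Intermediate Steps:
1/(9512 + (-4434/860 - 4796/3370)) = 1/(9512 + (-4434*1/860 - 4796*1/3370)) = 1/(9512 + (-2217/430 - 2398/1685)) = 1/(9512 - 953357/144910) = 1/(1377430563/144910) = 144910/1377430563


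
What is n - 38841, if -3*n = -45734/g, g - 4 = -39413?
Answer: -4592100641/118227 ≈ -38841.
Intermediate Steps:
g = -39409 (g = 4 - 39413 = -39409)
n = -45734/118227 (n = -(-45734)/(3*(-39409)) = -(-45734)*(-1)/(3*39409) = -1/3*45734/39409 = -45734/118227 ≈ -0.38683)
n - 38841 = -45734/118227 - 38841 = -4592100641/118227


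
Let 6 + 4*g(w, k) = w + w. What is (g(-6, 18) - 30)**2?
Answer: 4761/4 ≈ 1190.3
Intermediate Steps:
g(w, k) = -3/2 + w/2 (g(w, k) = -3/2 + (w + w)/4 = -3/2 + (2*w)/4 = -3/2 + w/2)
(g(-6, 18) - 30)**2 = ((-3/2 + (1/2)*(-6)) - 30)**2 = ((-3/2 - 3) - 30)**2 = (-9/2 - 30)**2 = (-69/2)**2 = 4761/4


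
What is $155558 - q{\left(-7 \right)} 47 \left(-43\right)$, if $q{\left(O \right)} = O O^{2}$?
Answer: $-537645$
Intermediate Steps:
$q{\left(O \right)} = O^{3}$
$155558 - q{\left(-7 \right)} 47 \left(-43\right) = 155558 - \left(-7\right)^{3} \cdot 47 \left(-43\right) = 155558 - \left(-343\right) 47 \left(-43\right) = 155558 - \left(-16121\right) \left(-43\right) = 155558 - 693203 = -537645$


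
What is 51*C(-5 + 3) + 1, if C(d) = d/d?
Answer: 52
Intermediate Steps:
C(d) = 1
51*C(-5 + 3) + 1 = 51*1 + 1 = 51 + 1 = 52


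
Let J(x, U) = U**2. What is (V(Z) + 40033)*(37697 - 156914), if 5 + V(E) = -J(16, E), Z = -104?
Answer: -3482567004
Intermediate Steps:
V(E) = -5 - E**2
(V(Z) + 40033)*(37697 - 156914) = ((-5 - 1*(-104)**2) + 40033)*(37697 - 156914) = ((-5 - 1*10816) + 40033)*(-119217) = ((-5 - 10816) + 40033)*(-119217) = (-10821 + 40033)*(-119217) = 29212*(-119217) = -3482567004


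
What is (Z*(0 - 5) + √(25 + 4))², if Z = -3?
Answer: (15 + √29)² ≈ 415.55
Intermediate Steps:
(Z*(0 - 5) + √(25 + 4))² = (-3*(0 - 5) + √(25 + 4))² = (-3*(-5) + √29)² = (15 + √29)²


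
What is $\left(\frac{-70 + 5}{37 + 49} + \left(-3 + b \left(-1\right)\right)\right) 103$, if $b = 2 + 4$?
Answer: $- \frac{86417}{86} \approx -1004.8$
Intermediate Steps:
$b = 6$
$\left(\frac{-70 + 5}{37 + 49} + \left(-3 + b \left(-1\right)\right)\right) 103 = \left(\frac{-70 + 5}{37 + 49} + \left(-3 + 6 \left(-1\right)\right)\right) 103 = \left(- \frac{65}{86} - 9\right) 103 = \left(- \frac{839}{86}\right) 103 = - \frac{86417}{86}$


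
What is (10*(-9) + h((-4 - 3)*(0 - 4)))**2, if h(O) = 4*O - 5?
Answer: 289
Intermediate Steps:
h(O) = -5 + 4*O
(10*(-9) + h((-4 - 3)*(0 - 4)))**2 = (10*(-9) + (-5 + 4*((-4 - 3)*(0 - 4))))**2 = (-90 + (-5 + 4*(-7*(-4))))**2 = (-90 + (-5 + 4*28))**2 = (-90 + (-5 + 112))**2 = (-90 + 107)**2 = 17**2 = 289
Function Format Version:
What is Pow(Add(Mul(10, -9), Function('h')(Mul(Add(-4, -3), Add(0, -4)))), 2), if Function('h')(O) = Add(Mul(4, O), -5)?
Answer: 289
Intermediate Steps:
Function('h')(O) = Add(-5, Mul(4, O))
Pow(Add(Mul(10, -9), Function('h')(Mul(Add(-4, -3), Add(0, -4)))), 2) = Pow(Add(Mul(10, -9), Add(-5, Mul(4, Mul(Add(-4, -3), Add(0, -4))))), 2) = Pow(Add(-90, Add(-5, Mul(4, Mul(-7, -4)))), 2) = Pow(Add(-90, Add(-5, Mul(4, 28))), 2) = Pow(Add(-90, Add(-5, 112)), 2) = Pow(Add(-90, 107), 2) = Pow(17, 2) = 289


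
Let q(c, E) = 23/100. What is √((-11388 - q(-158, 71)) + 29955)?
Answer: √1856677/10 ≈ 136.26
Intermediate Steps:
q(c, E) = 23/100 (q(c, E) = 23*(1/100) = 23/100)
√((-11388 - q(-158, 71)) + 29955) = √((-11388 - 1*23/100) + 29955) = √((-11388 - 23/100) + 29955) = √(-1138823/100 + 29955) = √(1856677/100) = √1856677/10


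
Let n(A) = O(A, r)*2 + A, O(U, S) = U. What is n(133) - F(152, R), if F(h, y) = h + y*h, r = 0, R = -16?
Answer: 2679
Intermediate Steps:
F(h, y) = h + h*y
n(A) = 3*A (n(A) = A*2 + A = 2*A + A = 3*A)
n(133) - F(152, R) = 3*133 - 152*(1 - 16) = 399 - 152*(-15) = 399 - 1*(-2280) = 399 + 2280 = 2679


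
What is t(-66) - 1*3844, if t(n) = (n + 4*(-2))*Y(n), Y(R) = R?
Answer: 1040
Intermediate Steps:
t(n) = n*(-8 + n) (t(n) = (n + 4*(-2))*n = (n - 8)*n = (-8 + n)*n = n*(-8 + n))
t(-66) - 1*3844 = -66*(-8 - 66) - 1*3844 = -66*(-74) - 3844 = 4884 - 3844 = 1040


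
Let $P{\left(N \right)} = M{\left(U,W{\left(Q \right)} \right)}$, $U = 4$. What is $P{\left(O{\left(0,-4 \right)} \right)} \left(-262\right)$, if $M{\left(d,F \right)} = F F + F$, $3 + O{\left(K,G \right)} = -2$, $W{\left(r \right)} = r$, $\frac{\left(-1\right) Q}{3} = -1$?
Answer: $-3144$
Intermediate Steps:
$Q = 3$ ($Q = \left(-3\right) \left(-1\right) = 3$)
$O{\left(K,G \right)} = -5$ ($O{\left(K,G \right)} = -3 - 2 = -5$)
$M{\left(d,F \right)} = F + F^{2}$ ($M{\left(d,F \right)} = F^{2} + F = F + F^{2}$)
$P{\left(N \right)} = 12$ ($P{\left(N \right)} = 3 \left(1 + 3\right) = 3 \cdot 4 = 12$)
$P{\left(O{\left(0,-4 \right)} \right)} \left(-262\right) = 12 \left(-262\right) = -3144$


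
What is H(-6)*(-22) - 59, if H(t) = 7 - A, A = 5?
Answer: -103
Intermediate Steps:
H(t) = 2 (H(t) = 7 - 1*5 = 7 - 5 = 2)
H(-6)*(-22) - 59 = 2*(-22) - 59 = -44 - 59 = -103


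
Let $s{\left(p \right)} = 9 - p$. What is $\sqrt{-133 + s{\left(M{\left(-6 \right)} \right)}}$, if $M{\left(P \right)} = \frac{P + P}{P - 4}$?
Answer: $\frac{i \sqrt{3130}}{5} \approx 11.189 i$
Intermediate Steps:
$M{\left(P \right)} = \frac{2 P}{-4 + P}$
$\sqrt{-133 + s{\left(M{\left(-6 \right)} \right)}} = \sqrt{-133 + \left(9 - 2 \left(-6\right) \frac{1}{-4 - 6}\right)} = \sqrt{-133 + \left(9 - 2 \left(-6\right) \frac{1}{-10}\right)} = \sqrt{-133 + \left(9 - 2 \left(-6\right) \left(- \frac{1}{10}\right)\right)} = \sqrt{-133 + \left(9 - \frac{6}{5}\right)} = \sqrt{-133 + \frac{39}{5}} = \sqrt{- \frac{626}{5}} = \frac{i \sqrt{3130}}{5}$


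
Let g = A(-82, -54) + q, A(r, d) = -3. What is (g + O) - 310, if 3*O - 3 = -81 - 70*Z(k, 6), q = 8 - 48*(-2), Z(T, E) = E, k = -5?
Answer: -375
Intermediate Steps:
q = 104 (q = 8 + 96 = 104)
O = -166 (O = 1 + (-81 - 70*6)/3 = 1 + (-81 - 420)/3 = 1 + (⅓)*(-501) = 1 - 167 = -166)
g = 101 (g = -3 + 104 = 101)
(g + O) - 310 = (101 - 166) - 310 = -65 - 310 = -375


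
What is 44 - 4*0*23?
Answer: 44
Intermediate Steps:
44 - 4*0*23 = 44 + 0*23 = 44 + 0 = 44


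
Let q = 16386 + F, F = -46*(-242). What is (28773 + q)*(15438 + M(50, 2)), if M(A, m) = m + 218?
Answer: 881404478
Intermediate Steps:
F = 11132
M(A, m) = 218 + m
q = 27518 (q = 16386 + 11132 = 27518)
(28773 + q)*(15438 + M(50, 2)) = (28773 + 27518)*(15438 + (218 + 2)) = 56291*(15438 + 220) = 56291*15658 = 881404478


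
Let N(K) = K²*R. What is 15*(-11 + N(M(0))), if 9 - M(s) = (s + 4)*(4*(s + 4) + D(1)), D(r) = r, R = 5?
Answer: 260910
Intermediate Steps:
M(s) = 9 - (4 + s)*(17 + 4*s) (M(s) = 9 - (s + 4)*(4*(s + 4) + 1) = 9 - (4 + s)*(4*(4 + s) + 1) = 9 - (4 + s)*((16 + 4*s) + 1) = 9 - (4 + s)*(17 + 4*s))
N(K) = 5*K² (N(K) = K²*5 = 5*K²)
15*(-11 + N(M(0))) = 15*(-11 + 5*(-59 - 33*0 - 4*0²)²) = 15*(-11 + 5*(-59 + 0 - 4*0)²) = 15*(-11 + 5*(-59 + 0 + 0)²) = 15*(-11 + 5*(-59)²) = 15*(-11 + 5*3481) = 15*(-11 + 17405) = 15*17394 = 260910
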